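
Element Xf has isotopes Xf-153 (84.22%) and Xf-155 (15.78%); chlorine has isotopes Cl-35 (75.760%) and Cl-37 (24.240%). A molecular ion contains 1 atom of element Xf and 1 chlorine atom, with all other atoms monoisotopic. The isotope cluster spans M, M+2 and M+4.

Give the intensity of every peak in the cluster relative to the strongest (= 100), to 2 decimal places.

Element Xf pattern (n=1): 0.8422 : 0.1578
Chlorine pattern (n=1): 0.7576 : 0.2424
Convolve the two distributions (both contribute in 2-u steps):
  M: 0.8422×0.7576 = 0.638051
  M+2: 0.8422×0.2424 + 0.1578×0.7576 = 0.323699
  M+4: 0.1578×0.2424 = 0.038251
Scale to base peak (0.638051) = 100: 100.00 : 50.73 : 5.99

100.00 : 50.73 : 5.99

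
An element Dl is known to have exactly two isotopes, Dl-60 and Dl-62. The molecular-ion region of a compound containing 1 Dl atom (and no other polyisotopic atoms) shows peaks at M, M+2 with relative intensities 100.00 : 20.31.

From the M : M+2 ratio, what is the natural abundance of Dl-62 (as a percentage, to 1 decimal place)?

16.9%

Let p = fractional abundance of Dl-60. I(M+2)/I(M) = [C(1,1)·p^0·(1−p)] / p^1 = 1·(1−p)/p = 20.31/100.00 = 0.2031
(1−p)/p = 0.2031/1 = 0.2031  ⇒  p = 1/(1 + 0.2031) = 0.8312
Dl-60: 83.1%, Dl-62: 16.9%.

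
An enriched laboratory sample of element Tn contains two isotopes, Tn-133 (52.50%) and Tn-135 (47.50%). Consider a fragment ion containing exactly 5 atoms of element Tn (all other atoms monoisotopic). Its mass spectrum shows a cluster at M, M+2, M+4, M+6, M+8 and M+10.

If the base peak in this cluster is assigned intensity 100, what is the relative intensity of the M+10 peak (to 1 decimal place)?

(0.5250 + 0.4750)^5 gives M 0.0399, M+2 0.1804, M+4 0.3265, M+6 0.2954, M+8 0.1336, M+10 0.0242; the largest is M+4.
P(M+4) = C(5,2) × 0.5250^3 × 0.4750^2 = 10 × 0.14470313 × 0.225625 = 0.326486 (base)
P(M+10) = C(5,5) × 0.5250^0 × 0.4750^5 = 1 × 1.0000 × 0.02418065 = 0.024181
Relative intensity = 0.024181 / 0.326486 × 100 = 7.4

7.4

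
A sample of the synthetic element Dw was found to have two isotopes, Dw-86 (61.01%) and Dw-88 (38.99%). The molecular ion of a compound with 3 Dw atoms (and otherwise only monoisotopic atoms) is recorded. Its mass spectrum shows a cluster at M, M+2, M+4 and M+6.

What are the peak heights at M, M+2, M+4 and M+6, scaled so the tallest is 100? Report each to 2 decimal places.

Each Dw atom is independently Dw-86 (p = 0.6101) or Dw-88 (q = 0.3899); the cluster is the binomial expansion (p + q)^3.
P(M) = 0.6101^3 = 0.227093
P(M+2) = 3 × 0.6101^2 × 0.3899^1 = 0.435388
P(M+4) = 3 × 0.6101^1 × 0.3899^2 = 0.278246
P(M+6) = 0.3899^3 = 0.059273
The M+2 peak is largest (0.435388); scaling to 100 gives 52.16 : 100.00 : 63.91 : 13.61.

52.16 : 100.00 : 63.91 : 13.61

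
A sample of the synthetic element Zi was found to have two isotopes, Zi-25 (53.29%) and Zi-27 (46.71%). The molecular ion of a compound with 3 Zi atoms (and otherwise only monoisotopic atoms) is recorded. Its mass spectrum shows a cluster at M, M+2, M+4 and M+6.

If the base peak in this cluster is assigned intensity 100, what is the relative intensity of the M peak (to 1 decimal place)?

(0.5329 + 0.4671)^3 gives M 0.1513, M+2 0.3979, M+4 0.3488, M+6 0.1019; the largest is M+2.
P(M+2) = C(3,1) × 0.5329^2 × 0.4671^1 = 3 × 0.28398241 × 0.4671 = 0.397945 (base)
P(M) = C(3,0) × 0.5329^3 × 0.4671^0 = 1 × 0.15133423 × 1.0000 = 0.151334
Relative intensity = 0.151334 / 0.397945 × 100 = 38.0

38.0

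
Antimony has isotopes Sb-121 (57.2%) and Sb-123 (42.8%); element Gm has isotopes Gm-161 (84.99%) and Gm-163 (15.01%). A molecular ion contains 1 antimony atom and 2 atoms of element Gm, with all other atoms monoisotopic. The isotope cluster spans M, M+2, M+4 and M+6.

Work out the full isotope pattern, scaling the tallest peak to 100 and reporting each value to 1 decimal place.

90.8 : 100.0 : 26.8 : 2.1

Antimony pattern (n=1): 0.5720 : 0.4280
Element Gm pattern (n=2): 0.72233001 : 0.25513998 : 0.02253001
Convolve the two distributions (both contribute in 2-u steps):
  M: 0.5720×0.72233001 = 0.413173
  M+2: 0.5720×0.25513998 + 0.4280×0.72233001 = 0.455097
  M+4: 0.5720×0.02253001 + 0.4280×0.25513998 = 0.122087
  M+6: 0.4280×0.02253001 = 0.009643
Scale to base peak (0.455097) = 100: 90.8 : 100.0 : 26.8 : 2.1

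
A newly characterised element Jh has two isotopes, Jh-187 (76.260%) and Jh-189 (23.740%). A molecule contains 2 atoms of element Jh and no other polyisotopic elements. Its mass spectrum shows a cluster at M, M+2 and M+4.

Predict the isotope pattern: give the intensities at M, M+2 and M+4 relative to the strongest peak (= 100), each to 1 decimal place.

Each Jh atom is independently Jh-187 (p = 0.76260) or Jh-189 (q = 0.23740); the cluster is the binomial expansion (p + q)^2.
P(M) = 0.76260^2 = 0.581559
P(M+2) = 2 × 0.76260^1 × 0.23740^1 = 0.362082
P(M+4) = 0.23740^2 = 0.056359
The M peak is largest (0.581559); scaling to 100 gives 100.0 : 62.3 : 9.7.

100.0 : 62.3 : 9.7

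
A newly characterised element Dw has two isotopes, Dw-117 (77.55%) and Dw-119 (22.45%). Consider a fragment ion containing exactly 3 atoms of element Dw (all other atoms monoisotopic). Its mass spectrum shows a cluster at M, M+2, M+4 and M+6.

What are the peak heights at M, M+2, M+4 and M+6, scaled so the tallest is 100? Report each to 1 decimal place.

Each Dw atom is independently Dw-117 (p = 0.7755) or Dw-119 (q = 0.2245); the cluster is the binomial expansion (p + q)^3.
P(M) = 0.7755^3 = 0.466386
P(M+2) = 3 × 0.7755^2 × 0.2245^1 = 0.405043
P(M+4) = 3 × 0.7755^1 × 0.2245^2 = 0.117256
P(M+6) = 0.2245^3 = 0.011315
The M peak is largest (0.466386); scaling to 100 gives 100.0 : 86.8 : 25.1 : 2.4.

100.0 : 86.8 : 25.1 : 2.4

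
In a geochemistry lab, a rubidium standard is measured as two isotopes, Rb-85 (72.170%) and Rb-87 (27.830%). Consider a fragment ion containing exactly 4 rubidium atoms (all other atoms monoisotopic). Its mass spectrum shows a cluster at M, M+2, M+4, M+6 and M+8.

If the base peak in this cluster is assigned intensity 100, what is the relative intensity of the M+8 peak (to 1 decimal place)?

1.4

Term probabilities: M 0.2713, M+2 0.4184, M+4 0.2420, M+6 0.0622, M+8 0.0060. Base peak = M+2.
P(M+2) = C(4,1) × 0.72170^3 × 0.27830^1 = 4 × 0.37589809 × 0.2783 = 0.418450 (base)
P(M+8) = C(4,4) × 0.72170^0 × 0.27830^4 = 1 × 1.0000 × 0.00599864 = 0.005999
Relative intensity = 0.005999 / 0.418450 × 100 = 1.4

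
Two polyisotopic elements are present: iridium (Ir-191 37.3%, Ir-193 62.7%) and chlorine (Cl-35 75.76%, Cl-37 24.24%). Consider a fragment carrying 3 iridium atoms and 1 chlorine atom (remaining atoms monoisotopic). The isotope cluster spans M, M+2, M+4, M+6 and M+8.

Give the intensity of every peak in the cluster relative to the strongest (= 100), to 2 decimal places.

Iridium pattern (n=3): 0.05189512 : 0.26170165 : 0.43991135 : 0.24649188
Chlorine pattern (n=1): 0.7576 : 0.2424
Convolve the two distributions (both contribute in 2-u steps):
  M: 0.05189512×0.7576 = 0.039316
  M+2: 0.05189512×0.2424 + 0.26170165×0.7576 = 0.210845
  M+4: 0.26170165×0.2424 + 0.43991135×0.7576 = 0.396713
  M+6: 0.43991135×0.2424 + 0.24649188×0.7576 = 0.293377
  M+8: 0.24649188×0.2424 = 0.059750
Scale to base peak (0.396713) = 100: 9.91 : 53.15 : 100.00 : 73.95 : 15.06

9.91 : 53.15 : 100.00 : 73.95 : 15.06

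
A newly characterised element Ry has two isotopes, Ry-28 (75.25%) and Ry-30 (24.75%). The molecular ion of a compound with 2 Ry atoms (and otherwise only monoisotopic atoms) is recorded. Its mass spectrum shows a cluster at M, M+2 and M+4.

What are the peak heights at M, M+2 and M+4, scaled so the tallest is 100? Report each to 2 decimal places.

Expanding (0.7525 + 0.2475)^2:
P(M) = 0.7525^2 = 0.566256
P(M+2) = 2 × 0.7525^1 × 0.2475^1 = 0.372488
P(M+4) = 0.2475^2 = 0.061256
The M peak is largest (0.566256); scaling to 100 gives 100.00 : 65.78 : 10.82.

100.00 : 65.78 : 10.82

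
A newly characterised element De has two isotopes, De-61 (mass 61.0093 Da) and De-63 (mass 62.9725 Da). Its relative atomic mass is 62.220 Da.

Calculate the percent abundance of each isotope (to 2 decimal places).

De-61: 38.33%, De-63: 61.67%

Let x be the fractional abundance of De-61; then De-63 has abundance 1 − x.
61.0093·x + 62.9725·(1 − x) = 62.220
(61.0093 − 62.9725)·x = 62.220 − 62.9725
x = -0.7525 / -1.9632 = 0.38330 → 38.33% De-61, 61.67% De-63.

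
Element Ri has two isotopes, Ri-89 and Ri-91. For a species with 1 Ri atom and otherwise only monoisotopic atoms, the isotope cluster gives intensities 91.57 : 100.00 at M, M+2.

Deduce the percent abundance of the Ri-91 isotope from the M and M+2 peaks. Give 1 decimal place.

Let p = fractional abundance of Ri-89. I(M+2)/I(M) = [C(1,1)·p^0·(1−p)] / p^1 = 1·(1−p)/p = 100.00/91.57 = 1.0921
(1−p)/p = 1.0921/1 = 1.0921  ⇒  p = 1/(1 + 1.0921) = 0.4780
Ri-89: 47.8%, Ri-91: 52.2%.

52.2%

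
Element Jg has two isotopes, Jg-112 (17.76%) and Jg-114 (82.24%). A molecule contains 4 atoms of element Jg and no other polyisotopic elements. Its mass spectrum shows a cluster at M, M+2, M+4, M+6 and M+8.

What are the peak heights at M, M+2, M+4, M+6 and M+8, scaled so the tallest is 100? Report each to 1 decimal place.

0.2 : 4.0 : 28.0 : 86.4 : 100.0

Expanding (0.1776 + 0.8224)^4:
P(M) = 0.1776^4 = 0.000995
P(M+2) = 4 × 0.1776^3 × 0.8224^1 = 0.018428
P(M+4) = 6 × 0.1776^2 × 0.8224^2 = 0.127998
P(M+6) = 4 × 0.1776^1 × 0.8224^3 = 0.395141
P(M+8) = 0.8224^4 = 0.457438
The M+8 peak is largest (0.457438); scaling to 100 gives 0.2 : 4.0 : 28.0 : 86.4 : 100.0.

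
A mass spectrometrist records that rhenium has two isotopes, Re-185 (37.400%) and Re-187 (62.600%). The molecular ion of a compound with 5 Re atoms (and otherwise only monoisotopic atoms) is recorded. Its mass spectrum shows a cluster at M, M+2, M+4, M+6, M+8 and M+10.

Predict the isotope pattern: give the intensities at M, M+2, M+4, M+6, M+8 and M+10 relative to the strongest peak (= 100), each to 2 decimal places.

The 5 Re atoms are independent, so intensities follow the terms of (0.37400 + 0.62600)^5.
P(M) = 0.37400^5 = 0.007317
P(M+2) = 5 × 0.37400^4 × 0.62600^1 = 0.061239
P(M+4) = 10 × 0.37400^3 × 0.62600^2 = 0.205005
P(M+6) = 10 × 0.37400^2 × 0.62600^3 = 0.343136
P(M+8) = 5 × 0.37400^1 × 0.62600^4 = 0.287170
P(M+10) = 0.62600^5 = 0.096133
The M+6 peak is largest (0.343136); scaling to 100 gives 2.13 : 17.85 : 59.74 : 100.00 : 83.69 : 28.02.

2.13 : 17.85 : 59.74 : 100.00 : 83.69 : 28.02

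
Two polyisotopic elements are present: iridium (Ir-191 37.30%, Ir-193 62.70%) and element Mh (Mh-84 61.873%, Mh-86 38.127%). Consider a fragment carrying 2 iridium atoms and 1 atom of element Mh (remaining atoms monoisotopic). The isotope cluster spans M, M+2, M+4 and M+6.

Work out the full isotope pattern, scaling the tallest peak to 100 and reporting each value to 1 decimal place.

20.4 : 81.2 : 100.0 : 35.6

Iridium pattern (n=2): 0.139129 : 0.467742 : 0.393129
Element Mh pattern (n=1): 0.61873 : 0.38127
Convolve the two distributions (both contribute in 2-u steps):
  M: 0.139129×0.61873 = 0.086083
  M+2: 0.139129×0.38127 + 0.467742×0.61873 = 0.342452
  M+4: 0.467742×0.38127 + 0.393129×0.61873 = 0.421577
  M+6: 0.393129×0.38127 = 0.149888
Scale to base peak (0.421577) = 100: 20.4 : 81.2 : 100.0 : 35.6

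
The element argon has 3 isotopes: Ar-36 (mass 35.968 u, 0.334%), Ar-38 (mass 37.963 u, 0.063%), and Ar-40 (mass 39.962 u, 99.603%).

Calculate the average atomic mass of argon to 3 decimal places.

39.947 u

The abundance-weighted mean is 0.00334 × 35.968 + 0.00063 × 37.963 + 0.99603 × 39.962
= 0.1201 + 0.0239 + 39.8034 = 39.9474 u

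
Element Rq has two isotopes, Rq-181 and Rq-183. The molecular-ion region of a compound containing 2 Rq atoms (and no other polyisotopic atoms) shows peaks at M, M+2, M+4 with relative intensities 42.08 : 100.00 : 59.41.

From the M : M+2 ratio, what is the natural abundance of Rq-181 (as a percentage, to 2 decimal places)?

45.70%

If p is the fraction of Rq that is Rq-181, then I(M+2)/I(M) = [C(2,1)·p^1·(1−p)] / p^2 = 2·(1−p)/p = 100.00/42.08 = 2.3764
(1−p)/p = 2.3764/2 = 1.1882  ⇒  p = 1/(1 + 1.1882) = 0.4570
Rq-181: 45.70%, Rq-183: 54.30%.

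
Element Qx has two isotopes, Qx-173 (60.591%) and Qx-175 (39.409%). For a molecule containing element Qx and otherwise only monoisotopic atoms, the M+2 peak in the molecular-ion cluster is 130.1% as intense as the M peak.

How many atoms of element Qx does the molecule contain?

2

The M+2/M ratio from n Qx atoms is n · q/p = n · 0.39409/0.60591.
n = 1.301 × 0.60591/0.39409 = 2.00 ≈ 2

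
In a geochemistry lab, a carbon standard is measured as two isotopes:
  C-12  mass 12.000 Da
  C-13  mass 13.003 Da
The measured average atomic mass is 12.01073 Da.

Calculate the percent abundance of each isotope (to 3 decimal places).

C-12: 98.930%, C-13: 1.070%

Let x be the fractional abundance of C-12; then C-13 has abundance 1 − x.
12.000·x + 13.003·(1 − x) = 12.01073
(12.000 − 13.003)·x = 12.01073 − 13.003
x = -0.99227 / -1.003 = 0.98930 → 98.930% C-12, 1.070% C-13.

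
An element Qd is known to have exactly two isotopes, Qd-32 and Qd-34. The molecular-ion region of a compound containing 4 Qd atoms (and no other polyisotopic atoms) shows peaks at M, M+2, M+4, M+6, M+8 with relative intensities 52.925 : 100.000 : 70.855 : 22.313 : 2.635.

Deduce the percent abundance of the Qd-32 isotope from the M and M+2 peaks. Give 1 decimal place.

Let p = fractional abundance of Qd-32. I(M+2)/I(M) = [C(4,1)·p^3·(1−p)] / p^4 = 4·(1−p)/p = 100.000/52.925 = 1.8895
(1−p)/p = 1.8895/4 = 0.4724  ⇒  p = 1/(1 + 0.4724) = 0.6792
Qd-32: 67.9%, Qd-34: 32.1%.

67.9%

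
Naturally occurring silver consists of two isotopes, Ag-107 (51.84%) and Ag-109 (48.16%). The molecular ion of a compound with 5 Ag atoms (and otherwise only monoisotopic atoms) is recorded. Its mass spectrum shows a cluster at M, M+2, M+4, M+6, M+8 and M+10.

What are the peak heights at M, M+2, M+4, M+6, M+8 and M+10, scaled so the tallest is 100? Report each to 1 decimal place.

The 5 Ag atoms are independent, so intensities follow the terms of (0.5184 + 0.4816)^5.
P(M) = 0.5184^5 = 0.037439
P(M+2) = 5 × 0.5184^4 × 0.4816^1 = 0.173907
P(M+4) = 10 × 0.5184^3 × 0.4816^2 = 0.323123
P(M+6) = 10 × 0.5184^2 × 0.4816^3 = 0.300185
P(M+8) = 5 × 0.5184^1 × 0.4816^4 = 0.139438
P(M+10) = 0.4816^5 = 0.025908
The M+4 peak is largest (0.323123); scaling to 100 gives 11.6 : 53.8 : 100.0 : 92.9 : 43.2 : 8.0.

11.6 : 53.8 : 100.0 : 92.9 : 43.2 : 8.0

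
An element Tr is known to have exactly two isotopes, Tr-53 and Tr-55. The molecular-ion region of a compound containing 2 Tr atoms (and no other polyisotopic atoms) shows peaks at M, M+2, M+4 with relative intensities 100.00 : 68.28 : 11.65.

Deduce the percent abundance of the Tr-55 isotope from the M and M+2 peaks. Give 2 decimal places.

25.45%

If p is the fraction of Tr that is Tr-53, then I(M+2)/I(M) = [C(2,1)·p^1·(1−p)] / p^2 = 2·(1−p)/p = 68.28/100.00 = 0.6828
(1−p)/p = 0.6828/2 = 0.3414  ⇒  p = 1/(1 + 0.3414) = 0.7455
Tr-53: 74.55%, Tr-55: 25.45%.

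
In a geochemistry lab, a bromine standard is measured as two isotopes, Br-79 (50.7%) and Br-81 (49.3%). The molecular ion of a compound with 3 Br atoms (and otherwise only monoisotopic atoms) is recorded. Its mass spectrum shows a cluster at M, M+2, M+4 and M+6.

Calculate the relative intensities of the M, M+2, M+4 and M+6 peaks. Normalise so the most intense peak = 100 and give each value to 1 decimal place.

Expanding (0.507 + 0.493)^3:
P(M) = 0.507^3 = 0.130324
P(M+2) = 3 × 0.507^2 × 0.493^1 = 0.380175
P(M+4) = 3 × 0.507^1 × 0.493^2 = 0.369678
P(M+6) = 0.493^3 = 0.119823
The M+2 peak is largest (0.380175); scaling to 100 gives 34.3 : 100.0 : 97.2 : 31.5.

34.3 : 100.0 : 97.2 : 31.5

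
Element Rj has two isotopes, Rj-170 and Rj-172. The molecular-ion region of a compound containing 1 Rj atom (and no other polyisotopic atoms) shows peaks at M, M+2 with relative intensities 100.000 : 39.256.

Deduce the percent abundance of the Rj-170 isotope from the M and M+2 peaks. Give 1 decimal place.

Write p for the Rj-170 fraction. I(M+2)/I(M) = [C(1,1)·p^0·(1−p)] / p^1 = 1·(1−p)/p = 39.256/100.000 = 0.3926
(1−p)/p = 0.3926/1 = 0.3926  ⇒  p = 1/(1 + 0.3926) = 0.7181
Rj-170: 71.8%, Rj-172: 28.2%.

71.8%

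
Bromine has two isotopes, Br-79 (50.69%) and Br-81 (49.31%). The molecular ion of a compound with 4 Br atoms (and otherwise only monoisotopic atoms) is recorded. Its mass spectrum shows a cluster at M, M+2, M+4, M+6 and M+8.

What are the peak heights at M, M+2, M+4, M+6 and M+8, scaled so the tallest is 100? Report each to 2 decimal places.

Expanding (0.5069 + 0.4931)^4:
P(M) = 0.5069^4 = 0.066022
P(M+2) = 4 × 0.5069^3 × 0.4931^1 = 0.256899
P(M+4) = 6 × 0.5069^2 × 0.4931^2 = 0.374857
P(M+6) = 4 × 0.5069^1 × 0.4931^3 = 0.243101
P(M+8) = 0.4931^4 = 0.059121
The M+4 peak is largest (0.374857); scaling to 100 gives 17.61 : 68.53 : 100.00 : 64.85 : 15.77.

17.61 : 68.53 : 100.00 : 64.85 : 15.77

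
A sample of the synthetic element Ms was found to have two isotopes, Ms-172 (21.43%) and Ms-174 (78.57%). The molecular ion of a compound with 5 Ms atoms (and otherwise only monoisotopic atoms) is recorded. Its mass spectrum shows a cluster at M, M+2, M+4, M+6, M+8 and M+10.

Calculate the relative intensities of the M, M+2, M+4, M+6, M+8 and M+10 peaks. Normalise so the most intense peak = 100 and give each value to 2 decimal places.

Expanding (0.2143 + 0.7857)^5:
P(M) = 0.2143^5 = 0.000452
P(M+2) = 5 × 0.2143^4 × 0.7857^1 = 0.008285
P(M+4) = 10 × 0.2143^3 × 0.7857^2 = 0.060755
P(M+6) = 10 × 0.2143^2 × 0.7857^3 = 0.222748
P(M+8) = 5 × 0.2143^1 × 0.7857^4 = 0.408337
P(M+10) = 0.7857^5 = 0.299422
The M+8 peak is largest (0.408337); scaling to 100 gives 0.11 : 2.03 : 14.88 : 54.55 : 100.00 : 73.33.

0.11 : 2.03 : 14.88 : 54.55 : 100.00 : 73.33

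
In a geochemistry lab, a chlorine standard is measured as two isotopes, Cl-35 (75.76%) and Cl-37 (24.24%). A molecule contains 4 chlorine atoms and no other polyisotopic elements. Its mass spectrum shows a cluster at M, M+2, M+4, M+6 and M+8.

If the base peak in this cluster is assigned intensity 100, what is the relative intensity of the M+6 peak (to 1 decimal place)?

Binomial terms of (0.7576 + 0.2424)^4: M 0.3294, M+2 0.4216, M+4 0.2023, M+6 0.0432, M+8 0.0035 → M+2 is the base peak.
P(M+2) = C(4,1) × 0.7576^3 × 0.2424^1 = 4 × 0.4348304 × 0.2424 = 0.421612 (base)
P(M+6) = C(4,3) × 0.7576^1 × 0.2424^3 = 4 × 0.7576 × 0.01424288 = 0.043162
Relative intensity = 0.043162 / 0.421612 × 100 = 10.2

10.2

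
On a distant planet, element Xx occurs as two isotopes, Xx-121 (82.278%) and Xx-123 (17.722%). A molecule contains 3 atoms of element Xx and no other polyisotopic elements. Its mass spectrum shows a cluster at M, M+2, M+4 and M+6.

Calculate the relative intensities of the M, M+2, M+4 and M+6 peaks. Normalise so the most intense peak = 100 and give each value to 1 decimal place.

100.0 : 64.6 : 13.9 : 1.0

Each Xx atom is independently Xx-121 (p = 0.82278) or Xx-123 (q = 0.17722); the cluster is the binomial expansion (p + q)^3.
P(M) = 0.82278^3 = 0.556995
P(M+2) = 3 × 0.82278^2 × 0.17722^1 = 0.359916
P(M+4) = 3 × 0.82278^1 × 0.17722^2 = 0.077523
P(M+6) = 0.17722^3 = 0.005566
The M peak is largest (0.556995); scaling to 100 gives 100.0 : 64.6 : 13.9 : 1.0.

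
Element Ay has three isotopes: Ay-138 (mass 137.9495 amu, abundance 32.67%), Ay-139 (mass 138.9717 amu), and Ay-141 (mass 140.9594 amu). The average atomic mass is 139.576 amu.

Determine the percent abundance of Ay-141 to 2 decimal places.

Let x and y be the fractions of Ay-139 and Ay-141. Then x + y = 1 − 0.3267 = 0.6733 and 138.9717x + 140.9594y = 139.576 − 0.3267×137.9495 = 94.50789835.
Substituting: 138.9717x + 140.9594(0.6733 − x) = 94.50789835
(138.9717 − 140.9594)x = -0.40006567  ⇒  x = 0.20127, y = 0.47203
Ay-139: 20.13%, Ay-141: 47.20%.

47.20%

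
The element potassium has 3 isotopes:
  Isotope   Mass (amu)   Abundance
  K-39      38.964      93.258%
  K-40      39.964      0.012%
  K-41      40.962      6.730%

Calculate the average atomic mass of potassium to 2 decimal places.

39.10 amu

Ar = Σ fᵢ·mᵢ = 0.93258 × 38.964 + 0.00012 × 39.964 + 0.06730 × 40.962
= 36.3370 + 0.0048 + 2.7567 = 39.0985 amu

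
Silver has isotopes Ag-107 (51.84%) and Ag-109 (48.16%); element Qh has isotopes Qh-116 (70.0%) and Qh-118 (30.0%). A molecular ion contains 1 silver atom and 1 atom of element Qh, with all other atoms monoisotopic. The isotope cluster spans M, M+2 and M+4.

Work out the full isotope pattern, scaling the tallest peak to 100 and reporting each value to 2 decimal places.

73.66 : 100.00 : 29.33

Silver pattern (n=1): 0.5184 : 0.4816
Element Qh pattern (n=1): 0.7000 : 0.3000
Convolve the two distributions (both contribute in 2-u steps):
  M: 0.5184×0.7000 = 0.362880
  M+2: 0.5184×0.3000 + 0.4816×0.7000 = 0.492640
  M+4: 0.4816×0.3000 = 0.144480
Scale to base peak (0.492640) = 100: 73.66 : 100.00 : 29.33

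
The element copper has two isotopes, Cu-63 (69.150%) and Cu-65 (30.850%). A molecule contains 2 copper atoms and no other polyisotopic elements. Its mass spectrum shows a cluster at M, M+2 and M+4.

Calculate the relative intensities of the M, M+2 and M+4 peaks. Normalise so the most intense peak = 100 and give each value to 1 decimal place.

100.0 : 89.2 : 19.9

The 2 Cu atoms are independent, so intensities follow the terms of (0.69150 + 0.30850)^2.
P(M) = 0.69150^2 = 0.478172
P(M+2) = 2 × 0.69150^1 × 0.30850^1 = 0.426656
P(M+4) = 0.30850^2 = 0.095172
The M peak is largest (0.478172); scaling to 100 gives 100.0 : 89.2 : 19.9.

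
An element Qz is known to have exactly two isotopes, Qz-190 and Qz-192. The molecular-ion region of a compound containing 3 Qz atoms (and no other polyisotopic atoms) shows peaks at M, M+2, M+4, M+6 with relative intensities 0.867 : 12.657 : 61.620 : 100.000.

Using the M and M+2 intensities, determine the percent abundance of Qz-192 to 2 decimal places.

82.95%

Write p for the Qz-190 fraction. I(M+2)/I(M) = [C(3,1)·p^2·(1−p)] / p^3 = 3·(1−p)/p = 12.657/0.867 = 14.5986
(1−p)/p = 14.5986/3 = 4.8662  ⇒  p = 1/(1 + 4.8662) = 0.1705
Qz-190: 17.05%, Qz-192: 82.95%.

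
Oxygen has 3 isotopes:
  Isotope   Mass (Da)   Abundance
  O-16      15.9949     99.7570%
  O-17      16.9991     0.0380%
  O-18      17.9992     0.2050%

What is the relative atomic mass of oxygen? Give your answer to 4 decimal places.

15.9994 Da

Average mass = Σ (abundance × isotope mass) = 0.997570 × 15.9949 + 0.000380 × 16.9991 + 0.002050 × 17.9992
= 15.95603 + 0.00646 + 0.03690 = 15.99939 Da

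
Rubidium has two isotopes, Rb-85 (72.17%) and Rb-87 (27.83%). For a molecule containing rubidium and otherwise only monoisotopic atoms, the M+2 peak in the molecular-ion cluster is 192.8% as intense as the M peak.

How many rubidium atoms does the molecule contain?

5

With n Rb atoms, P(M+2)/P(M) = C(n,1)·p^(n−1)q / p^n = n·q/p = n · 0.2783/0.7217.
n = 1.928 × 0.7217/0.2783 = 5.00 ≈ 5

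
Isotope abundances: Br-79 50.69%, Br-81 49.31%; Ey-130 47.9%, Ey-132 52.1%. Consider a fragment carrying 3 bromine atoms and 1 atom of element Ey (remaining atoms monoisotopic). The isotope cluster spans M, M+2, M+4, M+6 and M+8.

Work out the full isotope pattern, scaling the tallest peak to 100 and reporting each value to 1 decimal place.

16.6 : 66.6 : 100.0 : 66.7 : 16.7

Bromine pattern (n=3): 0.13024674 : 0.3801026 : 0.36975457 : 0.11989609
Element Ey pattern (n=1): 0.4790 : 0.5210
Convolve the two distributions (both contribute in 2-u steps):
  M: 0.13024674×0.4790 = 0.062388
  M+2: 0.13024674×0.5210 + 0.3801026×0.4790 = 0.249928
  M+4: 0.3801026×0.5210 + 0.36975457×0.4790 = 0.375146
  M+6: 0.36975457×0.5210 + 0.11989609×0.4790 = 0.250072
  M+8: 0.11989609×0.5210 = 0.062466
Scale to base peak (0.375146) = 100: 16.6 : 66.6 : 100.0 : 66.7 : 16.7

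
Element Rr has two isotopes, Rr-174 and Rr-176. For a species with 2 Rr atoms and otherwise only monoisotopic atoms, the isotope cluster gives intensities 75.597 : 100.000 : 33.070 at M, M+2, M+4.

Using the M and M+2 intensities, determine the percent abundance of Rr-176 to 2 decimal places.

Let p = fractional abundance of Rr-174. I(M+2)/I(M) = [C(2,1)·p^1·(1−p)] / p^2 = 2·(1−p)/p = 100.000/75.597 = 1.3228
(1−p)/p = 1.3228/2 = 0.6614  ⇒  p = 1/(1 + 0.6614) = 0.6019
Rr-174: 60.19%, Rr-176: 39.81%.

39.81%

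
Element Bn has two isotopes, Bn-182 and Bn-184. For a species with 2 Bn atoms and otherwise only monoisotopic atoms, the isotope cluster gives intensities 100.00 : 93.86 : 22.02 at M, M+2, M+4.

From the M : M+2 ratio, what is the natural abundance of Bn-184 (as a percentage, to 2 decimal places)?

31.94%

Let p = fractional abundance of Bn-182. I(M+2)/I(M) = [C(2,1)·p^1·(1−p)] / p^2 = 2·(1−p)/p = 93.86/100.00 = 0.9386
(1−p)/p = 0.9386/2 = 0.4693  ⇒  p = 1/(1 + 0.4693) = 0.6806
Bn-182: 68.06%, Bn-184: 31.94%.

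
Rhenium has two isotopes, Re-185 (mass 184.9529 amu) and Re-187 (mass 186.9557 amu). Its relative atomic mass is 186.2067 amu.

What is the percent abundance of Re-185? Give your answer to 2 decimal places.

37.40%

Let x be the fractional abundance of Re-185; then Re-187 has abundance 1 − x.
184.9529·x + 186.9557·(1 − x) = 186.2067
(184.9529 − 186.9557)·x = 186.2067 − 186.9557
x = -0.7490 / -2.0028 = 0.37398 → 37.40% Re-185, 62.60% Re-187.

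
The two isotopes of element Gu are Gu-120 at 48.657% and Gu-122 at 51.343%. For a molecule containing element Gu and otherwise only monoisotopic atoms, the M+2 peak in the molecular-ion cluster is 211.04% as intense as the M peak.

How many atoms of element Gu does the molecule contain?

For n independent Gu atoms, I(M+2)/I(M) = n · (abundance Gu-122) / (abundance Gu-120) = n · 0.51343/0.48657.
n = 2.1104 × 0.48657/0.51343 = 2.00 ≈ 2

2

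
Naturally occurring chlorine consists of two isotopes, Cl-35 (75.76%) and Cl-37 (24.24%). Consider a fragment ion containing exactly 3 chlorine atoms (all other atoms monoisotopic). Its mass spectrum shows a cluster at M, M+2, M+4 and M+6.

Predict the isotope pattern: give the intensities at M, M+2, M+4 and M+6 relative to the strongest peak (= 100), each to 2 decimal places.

Each Cl atom is independently Cl-35 (p = 0.7576) or Cl-37 (q = 0.2424); the cluster is the binomial expansion (p + q)^3.
P(M) = 0.7576^3 = 0.434830
P(M+2) = 3 × 0.7576^2 × 0.2424^1 = 0.417382
P(M+4) = 3 × 0.7576^1 × 0.2424^2 = 0.133545
P(M+6) = 0.2424^3 = 0.014243
The M peak is largest (0.434830); scaling to 100 gives 100.00 : 95.99 : 30.71 : 3.28.

100.00 : 95.99 : 30.71 : 3.28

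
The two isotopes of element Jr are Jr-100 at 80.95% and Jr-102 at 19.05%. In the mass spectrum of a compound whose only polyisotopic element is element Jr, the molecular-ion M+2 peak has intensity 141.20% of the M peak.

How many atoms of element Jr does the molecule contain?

The M+2/M ratio from n Jr atoms is n · q/p = n · 0.1905/0.8095.
n = 1.4120 × 0.8095/0.1905 = 6.00 ≈ 6

6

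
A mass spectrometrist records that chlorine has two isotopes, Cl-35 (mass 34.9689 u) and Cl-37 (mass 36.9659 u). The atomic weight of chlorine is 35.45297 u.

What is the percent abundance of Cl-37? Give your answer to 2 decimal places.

Let x be the fractional abundance of Cl-35; then Cl-37 has abundance 1 − x.
34.9689·x + 36.9659·(1 − x) = 35.45297
(34.9689 − 36.9659)·x = 35.45297 − 36.9659
x = -1.51293 / -1.9970 = 0.75760 → 75.76% Cl-35, 24.24% Cl-37.

24.24%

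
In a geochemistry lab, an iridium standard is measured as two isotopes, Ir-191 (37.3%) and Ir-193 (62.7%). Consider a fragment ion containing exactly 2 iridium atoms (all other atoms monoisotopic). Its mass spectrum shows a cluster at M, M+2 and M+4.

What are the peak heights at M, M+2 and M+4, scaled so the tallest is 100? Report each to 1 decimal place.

29.7 : 100.0 : 84.0

Each Ir atom is independently Ir-191 (p = 0.373) or Ir-193 (q = 0.627); the cluster is the binomial expansion (p + q)^2.
P(M) = 0.373^2 = 0.139129
P(M+2) = 2 × 0.373^1 × 0.627^1 = 0.467742
P(M+4) = 0.627^2 = 0.393129
The M+2 peak is largest (0.467742); scaling to 100 gives 29.7 : 100.0 : 84.0.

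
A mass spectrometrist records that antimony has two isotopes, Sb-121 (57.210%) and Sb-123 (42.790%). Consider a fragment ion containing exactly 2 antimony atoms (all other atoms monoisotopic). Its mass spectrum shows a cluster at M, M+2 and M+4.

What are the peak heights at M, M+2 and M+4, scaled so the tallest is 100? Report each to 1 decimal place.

66.8 : 100.0 : 37.4

The 2 Sb atoms are independent, so intensities follow the terms of (0.57210 + 0.42790)^2.
P(M) = 0.57210^2 = 0.327298
P(M+2) = 2 × 0.57210^1 × 0.42790^1 = 0.489603
P(M+4) = 0.42790^2 = 0.183098
The M+2 peak is largest (0.489603); scaling to 100 gives 66.8 : 100.0 : 37.4.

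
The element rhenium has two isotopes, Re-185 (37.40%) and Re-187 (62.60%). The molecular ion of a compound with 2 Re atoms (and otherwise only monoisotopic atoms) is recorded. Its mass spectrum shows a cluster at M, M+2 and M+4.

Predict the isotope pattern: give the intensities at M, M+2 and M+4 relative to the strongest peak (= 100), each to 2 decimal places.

29.87 : 100.00 : 83.69

Each Re atom is independently Re-185 (p = 0.3740) or Re-187 (q = 0.6260); the cluster is the binomial expansion (p + q)^2.
P(M) = 0.3740^2 = 0.139876
P(M+2) = 2 × 0.3740^1 × 0.6260^1 = 0.468248
P(M+4) = 0.6260^2 = 0.391876
The M+2 peak is largest (0.468248); scaling to 100 gives 29.87 : 100.00 : 83.69.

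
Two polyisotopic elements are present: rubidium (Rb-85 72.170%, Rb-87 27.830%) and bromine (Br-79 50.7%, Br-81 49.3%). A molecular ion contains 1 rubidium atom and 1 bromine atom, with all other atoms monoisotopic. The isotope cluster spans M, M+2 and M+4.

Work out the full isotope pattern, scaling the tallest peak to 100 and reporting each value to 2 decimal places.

Rubidium pattern (n=1): 0.7217 : 0.2783
Bromine pattern (n=1): 0.5070 : 0.4930
Convolve the two distributions (both contribute in 2-u steps):
  M: 0.7217×0.5070 = 0.365902
  M+2: 0.7217×0.4930 + 0.2783×0.5070 = 0.496896
  M+4: 0.2783×0.4930 = 0.137202
Scale to base peak (0.496896) = 100: 73.64 : 100.00 : 27.61

73.64 : 100.00 : 27.61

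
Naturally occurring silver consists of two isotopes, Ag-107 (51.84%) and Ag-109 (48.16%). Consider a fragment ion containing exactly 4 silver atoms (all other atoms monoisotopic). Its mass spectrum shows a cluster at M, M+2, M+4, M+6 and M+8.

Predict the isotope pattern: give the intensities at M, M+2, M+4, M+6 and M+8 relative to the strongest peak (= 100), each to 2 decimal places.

Expanding (0.5184 + 0.4816)^4:
P(M) = 0.5184^4 = 0.072220
P(M+2) = 4 × 0.5184^3 × 0.4816^1 = 0.268375
P(M+4) = 6 × 0.5184^2 × 0.4816^2 = 0.373985
P(M+6) = 4 × 0.5184^1 × 0.4816^3 = 0.231624
P(M+8) = 0.4816^4 = 0.053795
The M+4 peak is largest (0.373985); scaling to 100 gives 19.31 : 71.76 : 100.00 : 61.93 : 14.38.

19.31 : 71.76 : 100.00 : 61.93 : 14.38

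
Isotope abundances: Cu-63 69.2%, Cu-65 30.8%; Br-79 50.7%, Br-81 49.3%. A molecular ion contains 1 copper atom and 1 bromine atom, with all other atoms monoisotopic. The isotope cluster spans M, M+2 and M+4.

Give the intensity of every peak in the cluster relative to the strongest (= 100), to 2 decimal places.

70.55 : 100.00 : 30.53

Copper pattern (n=1): 0.6920 : 0.3080
Bromine pattern (n=1): 0.5070 : 0.4930
Convolve the two distributions (both contribute in 2-u steps):
  M: 0.6920×0.5070 = 0.350844
  M+2: 0.6920×0.4930 + 0.3080×0.5070 = 0.497312
  M+4: 0.3080×0.4930 = 0.151844
Scale to base peak (0.497312) = 100: 70.55 : 100.00 : 30.53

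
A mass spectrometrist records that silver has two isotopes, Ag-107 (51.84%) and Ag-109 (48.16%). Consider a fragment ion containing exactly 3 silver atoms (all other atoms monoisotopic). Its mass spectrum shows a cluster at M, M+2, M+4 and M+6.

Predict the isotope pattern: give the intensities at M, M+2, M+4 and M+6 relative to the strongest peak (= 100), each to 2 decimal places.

35.88 : 100.00 : 92.90 : 28.77

The 3 Ag atoms are independent, so intensities follow the terms of (0.5184 + 0.4816)^3.
P(M) = 0.5184^3 = 0.139314
P(M+2) = 3 × 0.5184^2 × 0.4816^1 = 0.388273
P(M+4) = 3 × 0.5184^1 × 0.4816^2 = 0.360711
P(M+6) = 0.4816^3 = 0.111702
The M+2 peak is largest (0.388273); scaling to 100 gives 35.88 : 100.00 : 92.90 : 28.77.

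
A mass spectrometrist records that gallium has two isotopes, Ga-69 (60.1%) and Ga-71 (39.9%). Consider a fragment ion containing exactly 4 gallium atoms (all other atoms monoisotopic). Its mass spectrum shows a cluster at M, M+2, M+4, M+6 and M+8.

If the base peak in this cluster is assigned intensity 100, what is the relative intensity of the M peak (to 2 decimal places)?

37.66

Term probabilities: M 0.1305, M+2 0.3465, M+4 0.3450, M+6 0.1527, M+8 0.0253. Base peak = M+2.
P(M+2) = C(4,1) × 0.601^3 × 0.399^1 = 4 × 0.2170818 × 0.3990 = 0.346463 (base)
P(M) = C(4,0) × 0.601^4 × 0.399^0 = 1 × 0.13046616 × 1.0000 = 0.130466
Relative intensity = 0.130466 / 0.346463 × 100 = 37.66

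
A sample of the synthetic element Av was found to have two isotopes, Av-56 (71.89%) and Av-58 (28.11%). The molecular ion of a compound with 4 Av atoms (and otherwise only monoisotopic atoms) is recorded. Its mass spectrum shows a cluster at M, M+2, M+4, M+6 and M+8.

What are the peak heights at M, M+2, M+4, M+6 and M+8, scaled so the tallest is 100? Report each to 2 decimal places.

63.94 : 100.00 : 58.65 : 15.29 : 1.49

Expanding (0.7189 + 0.2811)^4:
P(M) = 0.7189^4 = 0.267100
P(M+2) = 4 × 0.7189^3 × 0.2811^1 = 0.417759
P(M+4) = 6 × 0.7189^2 × 0.2811^2 = 0.245025
P(M+6) = 4 × 0.7189^1 × 0.2811^3 = 0.063872
P(M+8) = 0.2811^4 = 0.006244
The M+2 peak is largest (0.417759); scaling to 100 gives 63.94 : 100.00 : 58.65 : 15.29 : 1.49.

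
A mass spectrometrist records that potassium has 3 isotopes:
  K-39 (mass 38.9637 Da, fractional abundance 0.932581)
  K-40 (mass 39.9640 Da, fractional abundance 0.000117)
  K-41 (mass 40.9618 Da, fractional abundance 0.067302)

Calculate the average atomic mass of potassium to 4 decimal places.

Weight each isotope mass by its fractional abundance: 0.932581 × 38.9637 + 0.000117 × 39.9640 + 0.067302 × 40.9618
= 36.33681 + 0.00468 + 2.75681 = 39.09830 Da

39.0983 Da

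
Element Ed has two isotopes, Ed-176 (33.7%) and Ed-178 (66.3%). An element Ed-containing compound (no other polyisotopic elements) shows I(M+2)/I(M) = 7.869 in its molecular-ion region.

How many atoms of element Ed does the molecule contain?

The M+2/M ratio from n Ed atoms is n · q/p = n · 0.663/0.337.
n = 7.869 × 0.337/0.663 = 4.00 ≈ 4

4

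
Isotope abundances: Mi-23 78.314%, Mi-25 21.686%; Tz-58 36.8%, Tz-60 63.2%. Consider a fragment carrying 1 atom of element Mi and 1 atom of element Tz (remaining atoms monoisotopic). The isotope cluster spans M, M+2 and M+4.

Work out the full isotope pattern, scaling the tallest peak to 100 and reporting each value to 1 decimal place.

50.1 : 100.0 : 23.8

Element Mi pattern (n=1): 0.78314 : 0.21686
Element Tz pattern (n=1): 0.3680 : 0.6320
Convolve the two distributions (both contribute in 2-u steps):
  M: 0.78314×0.3680 = 0.288196
  M+2: 0.78314×0.6320 + 0.21686×0.3680 = 0.574749
  M+4: 0.21686×0.6320 = 0.137056
Scale to base peak (0.574749) = 100: 50.1 : 100.0 : 23.8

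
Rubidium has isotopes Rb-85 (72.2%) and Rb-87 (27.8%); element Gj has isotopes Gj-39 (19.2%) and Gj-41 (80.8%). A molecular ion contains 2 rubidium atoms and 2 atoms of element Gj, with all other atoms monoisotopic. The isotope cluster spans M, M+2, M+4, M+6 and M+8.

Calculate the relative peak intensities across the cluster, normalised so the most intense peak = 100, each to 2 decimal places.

Rubidium pattern (n=2): 0.521284 : 0.401432 : 0.077284
Element Gj pattern (n=2): 0.036864 : 0.310272 : 0.652864
Convolve the two distributions (both contribute in 2-u steps):
  M: 0.521284×0.036864 = 0.019217
  M+2: 0.521284×0.310272 + 0.401432×0.036864 = 0.176538
  M+4: 0.521284×0.652864 + 0.401432×0.310272 + 0.077284×0.036864 = 0.467730
  M+6: 0.401432×0.652864 + 0.077284×0.310272 = 0.286060
  M+8: 0.077284×0.652864 = 0.050456
Scale to base peak (0.467730) = 100: 4.11 : 37.74 : 100.00 : 61.16 : 10.79

4.11 : 37.74 : 100.00 : 61.16 : 10.79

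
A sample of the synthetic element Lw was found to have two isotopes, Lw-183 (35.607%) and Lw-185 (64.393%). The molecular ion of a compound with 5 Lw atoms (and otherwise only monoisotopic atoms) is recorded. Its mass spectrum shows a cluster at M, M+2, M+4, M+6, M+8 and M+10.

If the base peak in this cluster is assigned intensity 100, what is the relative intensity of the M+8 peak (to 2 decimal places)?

Term probabilities: M 0.0057, M+2 0.0518, M+4 0.1872, M+6 0.3385, M+8 0.3061, M+10 0.1107. Base peak = M+6.
P(M+6) = C(5,3) × 0.35607^2 × 0.64393^3 = 10 × 0.12678584 × 0.2670029 = 0.338522 (base)
P(M+8) = C(5,4) × 0.35607^1 × 0.64393^4 = 5 × 0.35607 × 0.17193118 = 0.306098
Relative intensity = 0.306098 / 0.338522 × 100 = 90.42

90.42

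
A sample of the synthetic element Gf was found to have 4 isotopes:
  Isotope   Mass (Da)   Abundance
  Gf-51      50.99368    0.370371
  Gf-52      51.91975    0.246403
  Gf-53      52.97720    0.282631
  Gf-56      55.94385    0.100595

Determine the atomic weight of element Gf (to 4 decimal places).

Ar = Σ fᵢ·mᵢ = 0.370371 × 50.99368 + 0.246403 × 51.91975 + 0.282631 × 52.97720 + 0.100595 × 55.94385
= 18.886580 + 12.793182 + 14.972999 + 5.627672 = 52.280433 Da

52.2804 Da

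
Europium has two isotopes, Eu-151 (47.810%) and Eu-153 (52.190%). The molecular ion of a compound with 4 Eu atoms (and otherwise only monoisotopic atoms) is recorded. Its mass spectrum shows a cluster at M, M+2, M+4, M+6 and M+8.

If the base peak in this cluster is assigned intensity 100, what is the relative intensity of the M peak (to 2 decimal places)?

13.99

Binomial terms of (0.47810 + 0.52190)^4: M 0.0522, M+2 0.2281, M+4 0.3736, M+6 0.2719, M+8 0.0742 → M+4 is the base peak.
P(M+4) = C(4,2) × 0.47810^2 × 0.52190^2 = 6 × 0.22857961 × 0.27237961 = 0.373563 (base)
P(M) = C(4,0) × 0.47810^4 × 0.52190^0 = 1 × 0.05224864 × 1.0000 = 0.052249
Relative intensity = 0.052249 / 0.373563 × 100 = 13.99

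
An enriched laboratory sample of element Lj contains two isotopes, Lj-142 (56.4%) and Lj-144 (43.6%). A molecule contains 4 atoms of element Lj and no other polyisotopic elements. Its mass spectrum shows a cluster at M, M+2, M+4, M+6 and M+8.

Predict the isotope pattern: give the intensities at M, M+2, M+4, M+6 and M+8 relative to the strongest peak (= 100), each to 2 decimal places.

Each Lj atom is independently Lj-142 (p = 0.564) or Lj-144 (q = 0.436); the cluster is the binomial expansion (p + q)^4.
P(M) = 0.564^4 = 0.101185
P(M+2) = 4 × 0.564^3 × 0.436^1 = 0.312884
P(M+4) = 6 × 0.564^2 × 0.436^2 = 0.362813
P(M+6) = 4 × 0.564^1 × 0.436^3 = 0.186981
P(M+8) = 0.436^4 = 0.036136
The M+4 peak is largest (0.362813); scaling to 100 gives 27.89 : 86.24 : 100.00 : 51.54 : 9.96.

27.89 : 86.24 : 100.00 : 51.54 : 9.96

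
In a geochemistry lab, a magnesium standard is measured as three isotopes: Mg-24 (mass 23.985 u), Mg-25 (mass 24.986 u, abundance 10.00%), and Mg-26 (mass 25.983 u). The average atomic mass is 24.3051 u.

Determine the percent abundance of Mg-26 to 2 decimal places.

11.01%

Let x and y be the fractions of Mg-24 and Mg-26. Then x + y = 1 − 0.1000 = 0.9000 and 23.985x + 25.983y = 24.3051 − 0.1000×24.986 = 21.8065.
Substituting: 23.985x + 25.983(0.9000 − x) = 21.8065
(23.985 − 25.983)x = -1.5782  ⇒  x = 0.78989, y = 0.11011
Mg-24: 78.99%, Mg-26: 11.01%.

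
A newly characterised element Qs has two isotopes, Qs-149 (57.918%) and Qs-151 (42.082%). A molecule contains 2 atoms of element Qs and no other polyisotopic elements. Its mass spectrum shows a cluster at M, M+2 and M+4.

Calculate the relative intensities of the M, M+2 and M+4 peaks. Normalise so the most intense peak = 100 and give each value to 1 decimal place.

Expanding (0.57918 + 0.42082)^2:
P(M) = 0.57918^2 = 0.335449
P(M+2) = 2 × 0.57918^1 × 0.42082^1 = 0.487461
P(M+4) = 0.42082^2 = 0.177089
The M+2 peak is largest (0.487461); scaling to 100 gives 68.8 : 100.0 : 36.3.

68.8 : 100.0 : 36.3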